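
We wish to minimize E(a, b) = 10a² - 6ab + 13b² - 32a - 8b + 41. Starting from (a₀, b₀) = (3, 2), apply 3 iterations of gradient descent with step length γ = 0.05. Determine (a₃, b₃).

∇E = (20a - 6b - 32, -6a + 26b - 8)
(a₁, b₁) = (3, 2) − 0.05·(16, 26) = (2.2, 0.7)
(a₂, b₂) = (2.2, 0.7) − 0.05·(7.8, -3) = (1.81, 0.85)
(a₃, b₃) = (1.81, 0.85) − 0.05·(-0.9, 3.24) = (1.855, 0.688)

(1.855, 0.688)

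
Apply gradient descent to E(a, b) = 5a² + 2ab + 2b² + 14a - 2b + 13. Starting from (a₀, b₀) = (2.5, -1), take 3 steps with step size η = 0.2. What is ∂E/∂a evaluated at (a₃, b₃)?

-47.256

∇E = (10a + 2b + 14, 2a + 4b - 2)
(a₁, b₁) = (2.5, -1) − 0.2·(37, -1) = (-4.9, -0.8)
(a₂, b₂) = (-4.9, -0.8) − 0.2·(-36.6, -15) = (2.42, 2.2)
(a₃, b₃) = (2.42, 2.2) − 0.2·(42.6, 11.64) = (-6.1, -0.128)
∂E/∂a at (-6.1, -0.128) = -47.256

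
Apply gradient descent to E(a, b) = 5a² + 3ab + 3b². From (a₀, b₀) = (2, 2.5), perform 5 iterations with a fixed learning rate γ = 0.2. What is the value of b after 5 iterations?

-5.58848

∇E = (10a + 3b, 3a + 6b)
(a₁, b₁) = (2, 2.5) − 0.2·(27.5, 21) = (-3.5, -1.7)
(a₂, b₂) = (-3.5, -1.7) − 0.2·(-40.1, -20.7) = (4.52, 2.44)
(a₃, b₃) = (4.52, 2.44) − 0.2·(52.52, 28.2) = (-5.984, -3.2)
(a₄, b₄) = (-5.984, -3.2) − 0.2·(-69.44, -37.152) = (7.904, 4.2304)
(a₅, b₅) = (7.904, 4.2304) − 0.2·(91.7312, 49.0944) = (-10.44224, -5.58848)
b = -5.58848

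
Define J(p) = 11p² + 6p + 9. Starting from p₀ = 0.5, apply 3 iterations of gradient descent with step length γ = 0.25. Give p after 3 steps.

J′(p) = 22p + 6
p₁ = 0.5 − 0.25·17 = -3.75
p₂ = -3.75 − 0.25·(-76.5) = 15.375
p₃ = 15.375 − 0.25·344.25 = -70.6875

-70.6875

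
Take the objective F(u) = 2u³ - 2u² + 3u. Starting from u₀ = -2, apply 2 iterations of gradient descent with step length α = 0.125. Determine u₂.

-40.41796875

F′(u) = 6u² - 4u + 3
Step 1: F′(-2) = 35; u₁ = -2 − 0.125·35 = -6.375
Step 2: F′(-6.375) = 272.34375; u₂ = -6.375 − 0.125·272.34375 = -40.41796875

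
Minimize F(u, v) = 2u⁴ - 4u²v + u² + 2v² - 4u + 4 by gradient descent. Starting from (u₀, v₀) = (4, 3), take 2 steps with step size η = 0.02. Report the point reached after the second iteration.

(6.64128, 5.2656)

∇F = (8u³ - 8uv + 2u - 4, -4u² + 4v)
Step 1: at (4, 3), ∇F = (420, -52) → (4, 3) − 0.02·(420, -52) = (-4.4, 4.04)
Step 2: at (-4.4, 4.04), ∇F = (-552.064, -61.28) → (-4.4, 4.04) − 0.02·(-552.064, -61.28) = (6.64128, 5.2656)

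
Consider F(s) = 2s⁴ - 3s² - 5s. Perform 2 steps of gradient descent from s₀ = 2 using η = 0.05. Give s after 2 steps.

F′(s) = 8s³ - 6s - 5
s₁ = 2 − 0.05·47 = -0.35
s₂ = -0.35 − 0.05·(-3.243) = -0.18785

-0.18785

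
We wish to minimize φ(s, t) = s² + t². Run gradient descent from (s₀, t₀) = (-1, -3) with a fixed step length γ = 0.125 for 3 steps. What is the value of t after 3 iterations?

∇φ = (2s, 2t)
Step 1: at (-1, -3), ∇φ = (-2, -6) → (-1, -3) − 0.125·(-2, -6) = (-0.75, -2.25)
Step 2: at (-0.75, -2.25), ∇φ = (-1.5, -4.5) → (-0.75, -2.25) − 0.125·(-1.5, -4.5) = (-0.5625, -1.6875)
Step 3: at (-0.5625, -1.6875), ∇φ = (-1.125, -3.375) → (-0.5625, -1.6875) − 0.125·(-1.125, -3.375) = (-0.421875, -1.265625)
t = -1.265625

-1.265625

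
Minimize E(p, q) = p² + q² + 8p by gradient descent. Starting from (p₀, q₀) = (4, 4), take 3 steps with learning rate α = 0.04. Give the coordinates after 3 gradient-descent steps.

(2.229504, 3.114752)

∇E = (2p + 8, 2q)
Step 1: at (4, 4), ∇E = (16, 8) → (4, 4) − 0.04·(16, 8) = (3.36, 3.68)
Step 2: at (3.36, 3.68), ∇E = (14.72, 7.36) → (3.36, 3.68) − 0.04·(14.72, 7.36) = (2.7712, 3.3856)
Step 3: at (2.7712, 3.3856), ∇E = (13.5424, 6.7712) → (2.7712, 3.3856) − 0.04·(13.5424, 6.7712) = (2.229504, 3.114752)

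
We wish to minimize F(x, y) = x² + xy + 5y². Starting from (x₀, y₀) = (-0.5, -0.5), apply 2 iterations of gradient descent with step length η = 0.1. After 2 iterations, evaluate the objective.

0.077375

∇F = (2x + y, x + 10y)
Step 1: at (-0.5, -0.5), ∇F = (-1.5, -5.5) → (-0.5, -0.5) − 0.1·(-1.5, -5.5) = (-0.35, 0.05)
Step 2: at (-0.35, 0.05), ∇F = (-0.65, 0.15) → (-0.35, 0.05) − 0.1·(-0.65, 0.15) = (-0.285, 0.035)
F(-0.285, 0.035) = 0.077375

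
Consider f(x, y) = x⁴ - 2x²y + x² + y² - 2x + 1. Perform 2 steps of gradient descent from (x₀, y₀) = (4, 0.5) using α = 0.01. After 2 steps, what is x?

1.37361856

∇f = (4x³ - 4xy + 2x - 2, -2x² + 2y)
Step 1: at (4, 0.5), ∇f = (254, -31) → (4, 0.5) − 0.01·(254, -31) = (1.46, 0.81)
Step 2: at (1.46, 0.81), ∇f = (8.638144, -2.6432) → (1.46, 0.81) − 0.01·(8.638144, -2.6432) = (1.37361856, 0.836432)
x = 1.37361856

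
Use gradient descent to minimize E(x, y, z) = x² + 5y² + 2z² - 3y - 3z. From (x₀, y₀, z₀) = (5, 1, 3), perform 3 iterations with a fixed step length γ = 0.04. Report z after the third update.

∇E = (2x, 10y - 3, 4z - 3)
(x₁, y₁, z₁) = (5, 1, 3) − 0.04·(10, 7, 9) = (4.6, 0.72, 2.64)
(x₂, y₂, z₂) = (4.6, 0.72, 2.64) − 0.04·(9.2, 4.2, 7.56) = (4.232, 0.552, 2.3376)
(x₃, y₃, z₃) = (4.232, 0.552, 2.3376) − 0.04·(8.464, 2.52, 6.3504) = (3.89344, 0.4512, 2.083584)
z = 2.083584

2.083584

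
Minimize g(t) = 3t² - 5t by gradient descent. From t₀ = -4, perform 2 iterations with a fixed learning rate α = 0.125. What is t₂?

g′(t) = 6t - 5
Step 1: g′(-4) = -29; t₁ = -4 − 0.125·(-29) = -0.375
Step 2: g′(-0.375) = -7.25; t₂ = -0.375 − 0.125·(-7.25) = 0.53125

0.53125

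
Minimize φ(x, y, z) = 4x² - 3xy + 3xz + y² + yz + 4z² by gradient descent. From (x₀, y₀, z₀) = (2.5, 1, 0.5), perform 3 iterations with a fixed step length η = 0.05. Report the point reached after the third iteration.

(0.9519375, 1.422125, -0.4653125)

∇φ = (8x - 3y + 3z, -3x + 2y + z, 3x + y + 8z)
Step 1: at (2.5, 1, 0.5), ∇φ = (18.5, -5, 12.5) → (2.5, 1, 0.5) − 0.05·(18.5, -5, 12.5) = (1.575, 1.25, -0.125)
Step 2: at (1.575, 1.25, -0.125), ∇φ = (8.475, -2.35, 4.975) → (1.575, 1.25, -0.125) − 0.05·(8.475, -2.35, 4.975) = (1.15125, 1.3675, -0.37375)
Step 3: at (1.15125, 1.3675, -0.37375), ∇φ = (3.98625, -1.0925, 1.83125) → (1.15125, 1.3675, -0.37375) − 0.05·(3.98625, -1.0925, 1.83125) = (0.9519375, 1.422125, -0.4653125)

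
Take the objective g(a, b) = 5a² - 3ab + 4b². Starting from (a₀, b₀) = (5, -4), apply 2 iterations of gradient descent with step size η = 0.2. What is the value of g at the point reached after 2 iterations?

1047.1232

∇g = (10a - 3b, -3a + 8b)
(a₁, b₁) = (5, -4) − 0.2·(62, -47) = (-7.4, 5.4)
(a₂, b₂) = (-7.4, 5.4) − 0.2·(-90.2, 65.4) = (10.64, -7.68)
g(10.64, -7.68) = 1047.1232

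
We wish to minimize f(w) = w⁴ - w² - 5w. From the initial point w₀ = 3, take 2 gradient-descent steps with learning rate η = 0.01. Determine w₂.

1.78598292

f′(w) = 4w³ - 2w - 5
Step 1: f′(3) = 97; w₁ = 3 − 0.01·97 = 2.03
Step 2: f′(2.03) = 24.401708; w₂ = 2.03 − 0.01·24.401708 = 1.78598292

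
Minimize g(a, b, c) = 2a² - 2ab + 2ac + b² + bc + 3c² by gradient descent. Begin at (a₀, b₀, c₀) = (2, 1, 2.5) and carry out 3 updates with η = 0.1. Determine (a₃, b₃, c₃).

∇g = (4a - 2b + 2c, -2a + 2b + c, 2a + b + 6c)
Step 1: at (2, 1, 2.5), ∇g = (11, 0.5, 20) → (2, 1, 2.5) − 0.1·(11, 0.5, 20) = (0.9, 0.95, 0.5)
Step 2: at (0.9, 0.95, 0.5), ∇g = (2.7, 0.6, 5.75) → (0.9, 0.95, 0.5) − 0.1·(2.7, 0.6, 5.75) = (0.63, 0.89, -0.075)
Step 3: at (0.63, 0.89, -0.075), ∇g = (0.59, 0.445, 1.7) → (0.63, 0.89, -0.075) − 0.1·(0.59, 0.445, 1.7) = (0.571, 0.8455, -0.245)

(0.571, 0.8455, -0.245)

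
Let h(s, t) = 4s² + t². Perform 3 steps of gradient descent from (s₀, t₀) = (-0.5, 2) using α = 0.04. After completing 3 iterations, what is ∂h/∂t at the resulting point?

∇h = (8s, 2t)
(s₁, t₁) = (-0.5, 2) − 0.04·(-4, 4) = (-0.34, 1.84)
(s₂, t₂) = (-0.34, 1.84) − 0.04·(-2.72, 3.68) = (-0.2312, 1.6928)
(s₃, t₃) = (-0.2312, 1.6928) − 0.04·(-1.8496, 3.3856) = (-0.157216, 1.557376)
∂h/∂t at (-0.157216, 1.557376) = 3.114752

3.114752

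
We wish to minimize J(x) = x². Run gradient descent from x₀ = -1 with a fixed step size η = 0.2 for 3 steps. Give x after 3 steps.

-0.216

J′(x) = 2x
Step 1: J′(-1) = -2; x₁ = -1 − 0.2·(-2) = -0.6
Step 2: J′(-0.6) = -1.2; x₂ = -0.6 − 0.2·(-1.2) = -0.36
Step 3: J′(-0.36) = -0.72; x₃ = -0.36 − 0.2·(-0.72) = -0.216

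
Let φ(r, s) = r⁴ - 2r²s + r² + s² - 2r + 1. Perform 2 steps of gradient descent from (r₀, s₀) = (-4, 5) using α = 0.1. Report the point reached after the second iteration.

(-1190.9264, 48.392)

∇φ = (4r³ - 4rs + 2r - 2, -2r² + 2s)
(r₁, s₁) = (-4, 5) − 0.1·(-186, -22) = (14.6, 7.2)
(r₂, s₂) = (14.6, 7.2) − 0.1·(12055.264, -411.92) = (-1190.9264, 48.392)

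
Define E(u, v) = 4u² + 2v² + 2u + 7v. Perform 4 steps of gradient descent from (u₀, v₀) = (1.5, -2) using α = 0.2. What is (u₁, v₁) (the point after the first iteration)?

∇E = (8u + 2, 4v + 7)
(u₁, v₁) = (1.5, -2) − 0.2·(14, -1) = (-1.3, -1.8)

(-1.3, -1.8)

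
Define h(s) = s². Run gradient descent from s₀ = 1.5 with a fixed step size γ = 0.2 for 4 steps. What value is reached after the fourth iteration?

0.1944

h′(s) = 2s
Step 1: h′(1.5) = 3; s₁ = 1.5 − 0.2·3 = 0.9
Step 2: h′(0.9) = 1.8; s₂ = 0.9 − 0.2·1.8 = 0.54
Step 3: h′(0.54) = 1.08; s₃ = 0.54 − 0.2·1.08 = 0.324
Step 4: h′(0.324) = 0.648; s₄ = 0.324 − 0.2·0.648 = 0.1944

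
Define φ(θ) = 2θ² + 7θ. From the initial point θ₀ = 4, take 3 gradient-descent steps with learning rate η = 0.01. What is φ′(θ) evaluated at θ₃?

20.348928

φ′(θ) = 4θ + 7
θ₁ = 4 − 0.01·23 = 3.77
θ₂ = 3.77 − 0.01·22.08 = 3.5492
θ₃ = 3.5492 − 0.01·21.1968 = 3.337232
φ′(θ) at (3.337232) = 20.348928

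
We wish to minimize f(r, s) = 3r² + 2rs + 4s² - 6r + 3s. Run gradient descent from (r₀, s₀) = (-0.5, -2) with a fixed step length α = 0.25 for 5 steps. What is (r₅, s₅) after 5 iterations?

∇f = (6r + 2s - 6, 2r + 8s + 3)
(r₁, s₁) = (-0.5, -2) − 0.25·(-13, -14) = (2.75, 1.5)
(r₂, s₂) = (2.75, 1.5) − 0.25·(13.5, 20.5) = (-0.625, -3.625)
(r₃, s₃) = (-0.625, -3.625) − 0.25·(-17, -27.25) = (3.625, 3.1875)
(r₄, s₄) = (3.625, 3.1875) − 0.25·(22.125, 35.75) = (-1.90625, -5.75)
(r₅, s₅) = (-1.90625, -5.75) − 0.25·(-28.9375, -46.8125) = (5.328125, 5.953125)

(5.328125, 5.953125)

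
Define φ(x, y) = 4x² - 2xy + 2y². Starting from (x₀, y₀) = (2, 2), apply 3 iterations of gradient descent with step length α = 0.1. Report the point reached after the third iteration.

∇φ = (8x - 2y, -2x + 4y)
(x₁, y₁) = (2, 2) − 0.1·(12, 4) = (0.8, 1.6)
(x₂, y₂) = (0.8, 1.6) − 0.1·(3.2, 4.8) = (0.48, 1.12)
(x₃, y₃) = (0.48, 1.12) − 0.1·(1.6, 3.52) = (0.32, 0.768)

(0.32, 0.768)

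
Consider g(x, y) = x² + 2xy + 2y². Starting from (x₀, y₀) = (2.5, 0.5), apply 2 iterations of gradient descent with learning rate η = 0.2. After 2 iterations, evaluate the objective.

0.6836

∇g = (2x + 2y, 2x + 4y)
(x₁, y₁) = (2.5, 0.5) − 0.2·(6, 7) = (1.3, -0.9)
(x₂, y₂) = (1.3, -0.9) − 0.2·(0.8, -1) = (1.14, -0.7)
g(1.14, -0.7) = 0.6836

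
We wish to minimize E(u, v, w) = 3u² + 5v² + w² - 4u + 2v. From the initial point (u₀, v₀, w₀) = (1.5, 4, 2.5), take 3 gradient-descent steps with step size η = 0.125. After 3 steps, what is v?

-0.265625

∇E = (6u - 4, 10v + 2, 2w)
Step 1: at (1.5, 4, 2.5), ∇E = (5, 42, 5) → (1.5, 4, 2.5) − 0.125·(5, 42, 5) = (0.875, -1.25, 1.875)
Step 2: at (0.875, -1.25, 1.875), ∇E = (1.25, -10.5, 3.75) → (0.875, -1.25, 1.875) − 0.125·(1.25, -10.5, 3.75) = (0.71875, 0.0625, 1.40625)
Step 3: at (0.71875, 0.0625, 1.40625), ∇E = (0.3125, 2.625, 2.8125) → (0.71875, 0.0625, 1.40625) − 0.125·(0.3125, 2.625, 2.8125) = (0.6796875, -0.265625, 1.0546875)
v = -0.265625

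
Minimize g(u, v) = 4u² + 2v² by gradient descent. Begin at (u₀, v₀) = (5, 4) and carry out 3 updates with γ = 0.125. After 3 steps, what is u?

0

∇g = (8u, 4v)
(u₁, v₁) = (5, 4) − 0.125·(40, 16) = (0, 2)
(u₂, v₂) = (0, 2) − 0.125·(0, 8) = (0, 1)
(u₃, v₃) = (0, 1) − 0.125·(0, 4) = (0, 0.5)
u = 0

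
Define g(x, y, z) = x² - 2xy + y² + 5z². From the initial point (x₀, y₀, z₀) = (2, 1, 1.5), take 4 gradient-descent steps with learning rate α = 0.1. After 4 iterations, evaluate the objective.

0.01679616

∇g = (2x - 2y, -2x + 2y, 10z)
Step 1: at (2, 1, 1.5), ∇g = (2, -2, 15) → (2, 1, 1.5) − 0.1·(2, -2, 15) = (1.8, 1.2, 0)
Step 2: at (1.8, 1.2, 0), ∇g = (1.2, -1.2, 0) → (1.8, 1.2, 0) − 0.1·(1.2, -1.2, 0) = (1.68, 1.32, 0)
Step 3: at (1.68, 1.32, 0), ∇g = (0.72, -0.72, 0) → (1.68, 1.32, 0) − 0.1·(0.72, -0.72, 0) = (1.608, 1.392, 0)
Step 4: at (1.608, 1.392, 0), ∇g = (0.432, -0.432, 0) → (1.608, 1.392, 0) − 0.1·(0.432, -0.432, 0) = (1.5648, 1.4352, 0)
g(1.5648, 1.4352, 0) = 0.01679616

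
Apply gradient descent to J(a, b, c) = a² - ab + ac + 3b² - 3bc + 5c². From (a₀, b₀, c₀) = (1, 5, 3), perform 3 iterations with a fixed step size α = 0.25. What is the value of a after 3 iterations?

∇J = (2a - b + c, -a + 6b - 3c, a - 3b + 10c)
(a₁, b₁, c₁) = (1, 5, 3) − 0.25·(0, 20, 16) = (1, 0, -1)
(a₂, b₂, c₂) = (1, 0, -1) − 0.25·(1, 2, -9) = (0.75, -0.5, 1.25)
(a₃, b₃, c₃) = (0.75, -0.5, 1.25) − 0.25·(3.25, -7.5, 14.75) = (-0.0625, 1.375, -2.4375)
a = -0.0625

-0.0625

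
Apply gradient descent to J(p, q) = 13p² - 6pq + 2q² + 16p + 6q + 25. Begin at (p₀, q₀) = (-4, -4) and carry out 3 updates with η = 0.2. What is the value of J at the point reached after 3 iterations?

651713.857856

∇J = (26p - 6q + 16, -6p + 4q + 6)
(p₁, q₁) = (-4, -4) − 0.2·(-64, 14) = (8.8, -6.8)
(p₂, q₂) = (8.8, -6.8) − 0.2·(285.6, -74) = (-48.32, 8)
(p₃, q₃) = (-48.32, 8) − 0.2·(-1288.32, 327.92) = (209.344, -57.584)
J(209.344, -57.584) = 651713.857856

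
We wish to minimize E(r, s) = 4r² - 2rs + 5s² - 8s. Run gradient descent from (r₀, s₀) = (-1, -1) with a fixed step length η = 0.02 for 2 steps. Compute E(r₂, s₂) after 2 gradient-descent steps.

5.93916928

∇E = (8r - 2s, -2r + 10s - 8)
(r₁, s₁) = (-1, -1) − 0.02·(-6, -16) = (-0.88, -0.68)
(r₂, s₂) = (-0.88, -0.68) − 0.02·(-5.68, -13.04) = (-0.7664, -0.4192)
E(-0.7664, -0.4192) = 5.93916928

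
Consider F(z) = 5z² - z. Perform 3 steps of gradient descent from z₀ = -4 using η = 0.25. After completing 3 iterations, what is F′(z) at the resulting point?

138.375

F′(z) = 10z - 1
z₁ = -4 − 0.25·(-41) = 6.25
z₂ = 6.25 − 0.25·61.5 = -9.125
z₃ = -9.125 − 0.25·(-92.25) = 13.9375
F′(z) at (13.9375) = 138.375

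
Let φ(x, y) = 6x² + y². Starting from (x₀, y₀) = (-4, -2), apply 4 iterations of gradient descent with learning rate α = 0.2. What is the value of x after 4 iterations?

-15.3664

∇φ = (12x, 2y)
(x₁, y₁) = (-4, -2) − 0.2·(-48, -4) = (5.6, -1.2)
(x₂, y₂) = (5.6, -1.2) − 0.2·(67.2, -2.4) = (-7.84, -0.72)
(x₃, y₃) = (-7.84, -0.72) − 0.2·(-94.08, -1.44) = (10.976, -0.432)
(x₄, y₄) = (10.976, -0.432) − 0.2·(131.712, -0.864) = (-15.3664, -0.2592)
x = -15.3664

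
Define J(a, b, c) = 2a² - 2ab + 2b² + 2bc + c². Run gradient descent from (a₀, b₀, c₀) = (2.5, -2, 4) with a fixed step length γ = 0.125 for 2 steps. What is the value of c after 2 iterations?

2.96875

∇J = (4a - 2b, -2a + 4b + 2c, 2b + 2c)
(a₁, b₁, c₁) = (2.5, -2, 4) − 0.125·(14, -5, 4) = (0.75, -1.375, 3.5)
(a₂, b₂, c₂) = (0.75, -1.375, 3.5) − 0.125·(5.75, 0, 4.25) = (0.03125, -1.375, 2.96875)
c = 2.96875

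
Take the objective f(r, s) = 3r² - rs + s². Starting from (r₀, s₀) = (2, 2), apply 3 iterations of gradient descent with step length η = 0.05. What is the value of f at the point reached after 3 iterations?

3.6663854375

∇f = (6r - s, -r + 2s)
(r₁, s₁) = (2, 2) − 0.05·(10, 2) = (1.5, 1.9)
(r₂, s₂) = (1.5, 1.9) − 0.05·(7.1, 2.3) = (1.145, 1.785)
(r₃, s₃) = (1.145, 1.785) − 0.05·(5.085, 2.425) = (0.89075, 1.66375)
f(0.89075, 1.66375) = 3.6663854375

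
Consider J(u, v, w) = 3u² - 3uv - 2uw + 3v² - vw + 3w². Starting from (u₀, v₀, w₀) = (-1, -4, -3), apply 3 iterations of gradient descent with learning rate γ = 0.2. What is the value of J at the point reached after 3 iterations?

∇J = (6u - 3v - 2w, -3u + 6v - w, -2u - v + 6w)
Step 1: at (-1, -4, -3), ∇J = (12, -18, -12) → (-1, -4, -3) − 0.2·(12, -18, -12) = (-3.4, -0.4, -0.6)
Step 2: at (-3.4, -0.4, -0.6), ∇J = (-18, 8.4, 3.6) → (-3.4, -0.4, -0.6) − 0.2·(-18, 8.4, 3.6) = (0.2, -2.08, -1.32)
Step 3: at (0.2, -2.08, -1.32), ∇J = (10.08, -11.76, -6.24) → (0.2, -2.08, -1.32) − 0.2·(10.08, -11.76, -6.24) = (-1.816, 0.272, -0.072)
J(-1.816, 0.272, -0.072) = 11.371008

11.371008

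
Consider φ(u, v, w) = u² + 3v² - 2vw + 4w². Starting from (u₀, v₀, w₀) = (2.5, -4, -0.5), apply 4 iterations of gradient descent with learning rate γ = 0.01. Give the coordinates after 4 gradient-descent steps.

(2.3059204, -3.16355224, -0.61677008)

∇φ = (2u, 6v - 2w, -2v + 8w)
Step 1: at (2.5, -4, -0.5), ∇φ = (5, -23, 4) → (2.5, -4, -0.5) − 0.01·(5, -23, 4) = (2.45, -3.77, -0.54)
Step 2: at (2.45, -3.77, -0.54), ∇φ = (4.9, -21.54, 3.22) → (2.45, -3.77, -0.54) − 0.01·(4.9, -21.54, 3.22) = (2.401, -3.5546, -0.5722)
Step 3: at (2.401, -3.5546, -0.5722), ∇φ = (4.802, -20.1832, 2.5316) → (2.401, -3.5546, -0.5722) − 0.01·(4.802, -20.1832, 2.5316) = (2.35298, -3.352768, -0.597516)
Step 4: at (2.35298, -3.352768, -0.597516), ∇φ = (4.70596, -18.921576, 1.925408) → (2.35298, -3.352768, -0.597516) − 0.01·(4.70596, -18.921576, 1.925408) = (2.3059204, -3.16355224, -0.61677008)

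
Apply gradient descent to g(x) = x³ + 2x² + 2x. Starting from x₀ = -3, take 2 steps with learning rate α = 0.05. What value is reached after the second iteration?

g′(x) = 3x² + 4x + 2
x₁ = -3 − 0.05·17 = -3.85
x₂ = -3.85 − 0.05·31.0675 = -5.403375

-5.403375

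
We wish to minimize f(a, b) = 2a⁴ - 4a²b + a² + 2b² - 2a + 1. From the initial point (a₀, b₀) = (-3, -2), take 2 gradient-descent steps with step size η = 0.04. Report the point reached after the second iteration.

∇f = (8a³ - 8ab + 2a - 2, -4a² + 4b)
(a₁, b₁) = (-3, -2) − 0.04·(-272, -44) = (7.88, -0.24)
(a₂, b₂) = (7.88, -0.24) − 0.04·(3943.320576, -249.3376) = (-149.85282304, 9.733504)

(-149.85282304, 9.733504)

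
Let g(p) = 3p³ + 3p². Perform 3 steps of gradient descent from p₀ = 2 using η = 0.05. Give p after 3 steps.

g′(p) = 9p² + 6p
Step 1: g′(2) = 48; p₁ = 2 − 0.05·48 = -0.4
Step 2: g′(-0.4) = -0.96; p₂ = -0.4 − 0.05·(-0.96) = -0.352
Step 3: g′(-0.352) = -0.996864; p₃ = -0.352 − 0.05·(-0.996864) = -0.3021568

-0.3021568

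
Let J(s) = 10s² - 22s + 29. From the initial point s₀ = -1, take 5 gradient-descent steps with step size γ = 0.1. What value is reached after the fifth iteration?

J′(s) = 20s - 22
s₁ = -1 − 0.1·(-42) = 3.2
s₂ = 3.2 − 0.1·42 = -1
s₃ = -1 − 0.1·(-42) = 3.2
s₄ = 3.2 − 0.1·42 = -1
s₅ = -1 − 0.1·(-42) = 3.2

3.2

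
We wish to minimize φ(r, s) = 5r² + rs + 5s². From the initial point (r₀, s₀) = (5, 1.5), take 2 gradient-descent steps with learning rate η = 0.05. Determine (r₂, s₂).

∇φ = (10r + s, r + 10s)
(r₁, s₁) = (5, 1.5) − 0.05·(51.5, 20) = (2.425, 0.5)
(r₂, s₂) = (2.425, 0.5) − 0.05·(24.75, 7.425) = (1.1875, 0.12875)

(1.1875, 0.12875)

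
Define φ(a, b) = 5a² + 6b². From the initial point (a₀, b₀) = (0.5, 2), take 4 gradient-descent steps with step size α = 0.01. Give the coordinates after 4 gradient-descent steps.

∇φ = (10a, 12b)
Step 1: at (0.5, 2), ∇φ = (5, 24) → (0.5, 2) − 0.01·(5, 24) = (0.45, 1.76)
Step 2: at (0.45, 1.76), ∇φ = (4.5, 21.12) → (0.45, 1.76) − 0.01·(4.5, 21.12) = (0.405, 1.5488)
Step 3: at (0.405, 1.5488), ∇φ = (4.05, 18.5856) → (0.405, 1.5488) − 0.01·(4.05, 18.5856) = (0.3645, 1.362944)
Step 4: at (0.3645, 1.362944), ∇φ = (3.645, 16.355328) → (0.3645, 1.362944) − 0.01·(3.645, 16.355328) = (0.32805, 1.19939072)

(0.32805, 1.19939072)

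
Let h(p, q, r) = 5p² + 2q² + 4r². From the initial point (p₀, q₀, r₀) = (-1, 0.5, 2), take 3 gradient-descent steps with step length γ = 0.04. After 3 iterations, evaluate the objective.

1.990808737792

∇h = (10p, 4q, 8r)
(p₁, q₁, r₁) = (-1, 0.5, 2) − 0.04·(-10, 2, 16) = (-0.6, 0.42, 1.36)
(p₂, q₂, r₂) = (-0.6, 0.42, 1.36) − 0.04·(-6, 1.68, 10.88) = (-0.36, 0.3528, 0.9248)
(p₃, q₃, r₃) = (-0.36, 0.3528, 0.9248) − 0.04·(-3.6, 1.4112, 7.3984) = (-0.216, 0.296352, 0.628864)
h(-0.216, 0.296352, 0.628864) = 1.990808737792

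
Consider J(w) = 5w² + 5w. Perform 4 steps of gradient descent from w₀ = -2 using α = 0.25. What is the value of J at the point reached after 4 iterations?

J′(w) = 10w + 5
Step 1: J′(-2) = -15; w₁ = -2 − 0.25·(-15) = 1.75
Step 2: J′(1.75) = 22.5; w₂ = 1.75 − 0.25·22.5 = -3.875
Step 3: J′(-3.875) = -33.75; w₃ = -3.875 − 0.25·(-33.75) = 4.5625
Step 4: J′(4.5625) = 50.625; w₄ = 4.5625 − 0.25·50.625 = -8.09375
J(-8.09375) = 287.0751953125

287.0751953125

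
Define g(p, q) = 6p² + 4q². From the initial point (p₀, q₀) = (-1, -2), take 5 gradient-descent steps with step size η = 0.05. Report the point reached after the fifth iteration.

(-0.01024, -0.15552)

∇g = (12p, 8q)
(p₁, q₁) = (-1, -2) − 0.05·(-12, -16) = (-0.4, -1.2)
(p₂, q₂) = (-0.4, -1.2) − 0.05·(-4.8, -9.6) = (-0.16, -0.72)
(p₃, q₃) = (-0.16, -0.72) − 0.05·(-1.92, -5.76) = (-0.064, -0.432)
(p₄, q₄) = (-0.064, -0.432) − 0.05·(-0.768, -3.456) = (-0.0256, -0.2592)
(p₅, q₅) = (-0.0256, -0.2592) − 0.05·(-0.3072, -2.0736) = (-0.01024, -0.15552)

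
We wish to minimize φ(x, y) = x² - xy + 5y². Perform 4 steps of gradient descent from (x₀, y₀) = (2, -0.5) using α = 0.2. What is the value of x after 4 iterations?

∇φ = (2x - y, -x + 10y)
Step 1: at (2, -0.5), ∇φ = (4.5, -7) → (2, -0.5) − 0.2·(4.5, -7) = (1.1, 0.9)
Step 2: at (1.1, 0.9), ∇φ = (1.3, 7.9) → (1.1, 0.9) − 0.2·(1.3, 7.9) = (0.84, -0.68)
Step 3: at (0.84, -0.68), ∇φ = (2.36, -7.64) → (0.84, -0.68) − 0.2·(2.36, -7.64) = (0.368, 0.848)
Step 4: at (0.368, 0.848), ∇φ = (-0.112, 8.112) → (0.368, 0.848) − 0.2·(-0.112, 8.112) = (0.3904, -0.7744)
x = 0.3904

0.3904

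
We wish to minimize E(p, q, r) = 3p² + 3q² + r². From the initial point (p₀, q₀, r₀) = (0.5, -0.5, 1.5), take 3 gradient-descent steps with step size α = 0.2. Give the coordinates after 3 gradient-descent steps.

∇E = (6p, 6q, 2r)
(p₁, q₁, r₁) = (0.5, -0.5, 1.5) − 0.2·(3, -3, 3) = (-0.1, 0.1, 0.9)
(p₂, q₂, r₂) = (-0.1, 0.1, 0.9) − 0.2·(-0.6, 0.6, 1.8) = (0.02, -0.02, 0.54)
(p₃, q₃, r₃) = (0.02, -0.02, 0.54) − 0.2·(0.12, -0.12, 1.08) = (-0.004, 0.004, 0.324)

(-0.004, 0.004, 0.324)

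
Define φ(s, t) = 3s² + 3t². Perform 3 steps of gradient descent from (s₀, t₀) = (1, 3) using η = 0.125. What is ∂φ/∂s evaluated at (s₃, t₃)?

∇φ = (6s, 6t)
(s₁, t₁) = (1, 3) − 0.125·(6, 18) = (0.25, 0.75)
(s₂, t₂) = (0.25, 0.75) − 0.125·(1.5, 4.5) = (0.0625, 0.1875)
(s₃, t₃) = (0.0625, 0.1875) − 0.125·(0.375, 1.125) = (0.015625, 0.046875)
∂φ/∂s at (0.015625, 0.046875) = 0.09375

0.09375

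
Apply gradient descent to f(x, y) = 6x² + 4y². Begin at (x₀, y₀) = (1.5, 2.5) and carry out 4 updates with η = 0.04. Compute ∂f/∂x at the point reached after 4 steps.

1.31609088

∇f = (12x, 8y)
Step 1: at (1.5, 2.5), ∇f = (18, 20) → (1.5, 2.5) − 0.04·(18, 20) = (0.78, 1.7)
Step 2: at (0.78, 1.7), ∇f = (9.36, 13.6) → (0.78, 1.7) − 0.04·(9.36, 13.6) = (0.4056, 1.156)
Step 3: at (0.4056, 1.156), ∇f = (4.8672, 9.248) → (0.4056, 1.156) − 0.04·(4.8672, 9.248) = (0.210912, 0.78608)
Step 4: at (0.210912, 0.78608), ∇f = (2.530944, 6.28864) → (0.210912, 0.78608) − 0.04·(2.530944, 6.28864) = (0.10967424, 0.5345344)
∂f/∂x at (0.10967424, 0.5345344) = 1.31609088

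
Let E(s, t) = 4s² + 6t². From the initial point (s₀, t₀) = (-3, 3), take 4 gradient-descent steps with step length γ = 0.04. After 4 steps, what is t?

0.21934848

∇E = (8s, 12t)
(s₁, t₁) = (-3, 3) − 0.04·(-24, 36) = (-2.04, 1.56)
(s₂, t₂) = (-2.04, 1.56) − 0.04·(-16.32, 18.72) = (-1.3872, 0.8112)
(s₃, t₃) = (-1.3872, 0.8112) − 0.04·(-11.0976, 9.7344) = (-0.943296, 0.421824)
(s₄, t₄) = (-0.943296, 0.421824) − 0.04·(-7.546368, 5.061888) = (-0.64144128, 0.21934848)
t = 0.21934848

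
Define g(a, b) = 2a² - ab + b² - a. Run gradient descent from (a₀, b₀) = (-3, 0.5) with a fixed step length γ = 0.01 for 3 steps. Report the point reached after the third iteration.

(-2.6121465, 0.386349)

∇g = (4a - b - 1, -a + 2b)
(a₁, b₁) = (-3, 0.5) − 0.01·(-13.5, 4) = (-2.865, 0.46)
(a₂, b₂) = (-2.865, 0.46) − 0.01·(-12.92, 3.785) = (-2.7358, 0.42215)
(a₃, b₃) = (-2.7358, 0.42215) − 0.01·(-12.36535, 3.5801) = (-2.6121465, 0.386349)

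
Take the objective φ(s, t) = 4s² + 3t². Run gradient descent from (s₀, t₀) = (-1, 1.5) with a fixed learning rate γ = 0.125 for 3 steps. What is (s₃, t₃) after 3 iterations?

∇φ = (8s, 6t)
Step 1: at (-1, 1.5), ∇φ = (-8, 9) → (-1, 1.5) − 0.125·(-8, 9) = (0, 0.375)
Step 2: at (0, 0.375), ∇φ = (0, 2.25) → (0, 0.375) − 0.125·(0, 2.25) = (0, 0.09375)
Step 3: at (0, 0.09375), ∇φ = (0, 0.5625) → (0, 0.09375) − 0.125·(0, 0.5625) = (0, 0.0234375)

(0, 0.0234375)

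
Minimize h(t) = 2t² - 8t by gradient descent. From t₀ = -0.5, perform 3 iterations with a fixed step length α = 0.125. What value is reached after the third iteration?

h′(t) = 4t - 8
Step 1: h′(-0.5) = -10; t₁ = -0.5 − 0.125·(-10) = 0.75
Step 2: h′(0.75) = -5; t₂ = 0.75 − 0.125·(-5) = 1.375
Step 3: h′(1.375) = -2.5; t₃ = 1.375 − 0.125·(-2.5) = 1.6875

1.6875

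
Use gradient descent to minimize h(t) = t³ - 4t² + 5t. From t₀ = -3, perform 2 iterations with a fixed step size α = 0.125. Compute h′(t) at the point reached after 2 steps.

h′(t) = 3t² - 8t + 5
t₁ = -3 − 0.125·56 = -10
t₂ = -10 − 0.125·385 = -58.125
h′(t) at (-58.125) = 10605.546875

10605.546875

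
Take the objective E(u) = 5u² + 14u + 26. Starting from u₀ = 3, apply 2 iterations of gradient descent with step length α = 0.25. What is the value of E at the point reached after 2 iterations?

506.25

E′(u) = 10u + 14
Step 1: E′(3) = 44; u₁ = 3 − 0.25·44 = -8
Step 2: E′(-8) = -66; u₂ = -8 − 0.25·(-66) = 8.5
E(8.5) = 506.25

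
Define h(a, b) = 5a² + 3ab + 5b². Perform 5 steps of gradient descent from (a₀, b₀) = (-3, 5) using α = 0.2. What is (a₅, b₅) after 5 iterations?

∇h = (10a + 3b, 3a + 10b)
Step 1: at (-3, 5), ∇h = (-15, 41) → (-3, 5) − 0.2·(-15, 41) = (0, -3.2)
Step 2: at (0, -3.2), ∇h = (-9.6, -32) → (0, -3.2) − 0.2·(-9.6, -32) = (1.92, 3.2)
Step 3: at (1.92, 3.2), ∇h = (28.8, 37.76) → (1.92, 3.2) − 0.2·(28.8, 37.76) = (-3.84, -4.352)
Step 4: at (-3.84, -4.352), ∇h = (-51.456, -55.04) → (-3.84, -4.352) − 0.2·(-51.456, -55.04) = (6.4512, 6.656)
Step 5: at (6.4512, 6.656), ∇h = (84.48, 85.9136) → (6.4512, 6.656) − 0.2·(84.48, 85.9136) = (-10.4448, -10.52672)

(-10.4448, -10.52672)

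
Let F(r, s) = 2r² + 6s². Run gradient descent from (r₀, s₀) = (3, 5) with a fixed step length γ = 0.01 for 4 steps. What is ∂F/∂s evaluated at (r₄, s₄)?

35.9817216

∇F = (4r, 12s)
Step 1: at (3, 5), ∇F = (12, 60) → (3, 5) − 0.01·(12, 60) = (2.88, 4.4)
Step 2: at (2.88, 4.4), ∇F = (11.52, 52.8) → (2.88, 4.4) − 0.01·(11.52, 52.8) = (2.7648, 3.872)
Step 3: at (2.7648, 3.872), ∇F = (11.0592, 46.464) → (2.7648, 3.872) − 0.01·(11.0592, 46.464) = (2.654208, 3.40736)
Step 4: at (2.654208, 3.40736), ∇F = (10.616832, 40.88832) → (2.654208, 3.40736) − 0.01·(10.616832, 40.88832) = (2.54803968, 2.9984768)
∂F/∂s at (2.54803968, 2.9984768) = 35.9817216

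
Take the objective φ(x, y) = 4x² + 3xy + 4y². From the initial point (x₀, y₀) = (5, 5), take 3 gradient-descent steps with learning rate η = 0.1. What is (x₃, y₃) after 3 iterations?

(-0.005, -0.005)

∇φ = (8x + 3y, 3x + 8y)
Step 1: at (5, 5), ∇φ = (55, 55) → (5, 5) − 0.1·(55, 55) = (-0.5, -0.5)
Step 2: at (-0.5, -0.5), ∇φ = (-5.5, -5.5) → (-0.5, -0.5) − 0.1·(-5.5, -5.5) = (0.05, 0.05)
Step 3: at (0.05, 0.05), ∇φ = (0.55, 0.55) → (0.05, 0.05) − 0.1·(0.55, 0.55) = (-0.005, -0.005)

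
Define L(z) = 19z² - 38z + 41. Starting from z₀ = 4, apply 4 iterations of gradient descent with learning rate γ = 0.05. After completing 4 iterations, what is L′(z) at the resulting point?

L′(z) = 38z - 38
z₁ = 4 − 0.05·114 = -1.7
z₂ = -1.7 − 0.05·(-102.6) = 3.43
z₃ = 3.43 − 0.05·92.34 = -1.187
z₄ = -1.187 − 0.05·(-83.106) = 2.9683
L′(z) at (2.9683) = 74.7954

74.7954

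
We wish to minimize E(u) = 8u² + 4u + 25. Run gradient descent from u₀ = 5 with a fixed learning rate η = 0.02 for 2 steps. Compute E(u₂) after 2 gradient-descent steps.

E′(u) = 16u + 4
u₁ = 5 − 0.02·84 = 3.32
u₂ = 3.32 − 0.02·57.12 = 2.1776
E(2.1776) = 71.64593408

71.64593408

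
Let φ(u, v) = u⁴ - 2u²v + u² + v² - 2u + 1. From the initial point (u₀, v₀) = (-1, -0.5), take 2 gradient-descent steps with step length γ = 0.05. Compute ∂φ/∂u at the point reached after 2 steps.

∇φ = (4u³ - 4uv + 2u - 2, -2u² + 2v)
Step 1: at (-1, -0.5), ∇φ = (-10, -3) → (-1, -0.5) − 0.05·(-10, -3) = (-0.5, -0.35)
Step 2: at (-0.5, -0.35), ∇φ = (-4.2, -1.2) → (-0.5, -0.35) − 0.05·(-4.2, -1.2) = (-0.29, -0.29)
∂φ/∂u at (-0.29, -0.29) = -3.013956

-3.013956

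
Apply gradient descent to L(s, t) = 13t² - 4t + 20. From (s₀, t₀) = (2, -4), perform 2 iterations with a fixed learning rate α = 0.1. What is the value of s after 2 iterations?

2

∇L = (0, 26t - 4)
Step 1: at (2, -4), ∇L = (0, -108) → (2, -4) − 0.1·(0, -108) = (2, 6.8)
Step 2: at (2, 6.8), ∇L = (0, 172.8) → (2, 6.8) − 0.1·(0, 172.8) = (2, -10.48)
s = 2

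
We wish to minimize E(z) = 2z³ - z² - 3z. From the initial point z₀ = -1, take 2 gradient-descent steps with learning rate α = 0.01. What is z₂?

E′(z) = 6z² - 2z - 3
z₁ = -1 − 0.01·5 = -1.05
z₂ = -1.05 − 0.01·5.715 = -1.10715

-1.10715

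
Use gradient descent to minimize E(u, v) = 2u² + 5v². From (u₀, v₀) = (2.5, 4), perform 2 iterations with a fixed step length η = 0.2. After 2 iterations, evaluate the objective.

80.02

∇E = (4u, 10v)
(u₁, v₁) = (2.5, 4) − 0.2·(10, 40) = (0.5, -4)
(u₂, v₂) = (0.5, -4) − 0.2·(2, -40) = (0.1, 4)
E(0.1, 4) = 80.02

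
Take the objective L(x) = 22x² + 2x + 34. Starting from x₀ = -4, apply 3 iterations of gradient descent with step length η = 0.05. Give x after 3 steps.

L′(x) = 44x + 2
Step 1: L′(-4) = -174; x₁ = -4 − 0.05·(-174) = 4.7
Step 2: L′(4.7) = 208.8; x₂ = 4.7 − 0.05·208.8 = -5.74
Step 3: L′(-5.74) = -250.56; x₃ = -5.74 − 0.05·(-250.56) = 6.788

6.788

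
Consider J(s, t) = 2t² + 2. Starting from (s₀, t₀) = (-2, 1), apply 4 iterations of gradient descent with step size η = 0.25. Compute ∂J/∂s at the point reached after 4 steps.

0

∇J = (0, 4t)
(s₁, t₁) = (-2, 1) − 0.25·(0, 4) = (-2, 0)
(s₂, t₂) = (-2, 0) − 0.25·(0, 0) = (-2, 0)
(s₃, t₃) = (-2, 0) − 0.25·(0, 0) = (-2, 0)
(s₄, t₄) = (-2, 0) − 0.25·(0, 0) = (-2, 0)
∂J/∂s at (-2, 0) = 0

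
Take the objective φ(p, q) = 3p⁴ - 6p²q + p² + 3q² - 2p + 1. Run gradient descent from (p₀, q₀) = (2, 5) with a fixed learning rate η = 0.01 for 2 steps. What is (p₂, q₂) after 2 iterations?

(2.19869024, 4.939304)

∇φ = (12p³ - 12pq + 2p - 2, -6p² + 6q)
(p₁, q₁) = (2, 5) − 0.01·(-22, 6) = (2.22, 4.94)
(p₂, q₂) = (2.22, 4.94) − 0.01·(2.130976, 0.0696) = (2.19869024, 4.939304)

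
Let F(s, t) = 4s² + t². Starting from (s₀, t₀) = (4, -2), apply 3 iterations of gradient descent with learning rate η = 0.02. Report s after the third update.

∇F = (8s, 2t)
(s₁, t₁) = (4, -2) − 0.02·(32, -4) = (3.36, -1.92)
(s₂, t₂) = (3.36, -1.92) − 0.02·(26.88, -3.84) = (2.8224, -1.8432)
(s₃, t₃) = (2.8224, -1.8432) − 0.02·(22.5792, -3.6864) = (2.370816, -1.769472)
s = 2.370816

2.370816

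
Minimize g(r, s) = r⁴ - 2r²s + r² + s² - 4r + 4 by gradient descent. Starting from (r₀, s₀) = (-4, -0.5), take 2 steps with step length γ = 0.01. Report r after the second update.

∇g = (4r³ - 4rs + 2r - 4, -2r² + 2s)
(r₁, s₁) = (-4, -0.5) − 0.01·(-276, -33) = (-1.24, -0.17)
(r₂, s₂) = (-1.24, -0.17) − 0.01·(-14.949696, -3.4152) = (-1.09050304, -0.135848)
r = -1.09050304

-1.09050304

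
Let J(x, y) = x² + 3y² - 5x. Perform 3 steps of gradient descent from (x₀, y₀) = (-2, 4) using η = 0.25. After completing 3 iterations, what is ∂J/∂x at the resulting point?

-1.125

∇J = (2x - 5, 6y)
(x₁, y₁) = (-2, 4) − 0.25·(-9, 24) = (0.25, -2)
(x₂, y₂) = (0.25, -2) − 0.25·(-4.5, -12) = (1.375, 1)
(x₃, y₃) = (1.375, 1) − 0.25·(-2.25, 6) = (1.9375, -0.5)
∂J/∂x at (1.9375, -0.5) = -1.125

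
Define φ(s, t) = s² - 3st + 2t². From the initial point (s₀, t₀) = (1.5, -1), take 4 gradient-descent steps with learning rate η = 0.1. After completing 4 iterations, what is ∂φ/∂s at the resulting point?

∇φ = (2s - 3t, -3s + 4t)
Step 1: at (1.5, -1), ∇φ = (6, -8.5) → (1.5, -1) − 0.1·(6, -8.5) = (0.9, -0.15)
Step 2: at (0.9, -0.15), ∇φ = (2.25, -3.3) → (0.9, -0.15) − 0.1·(2.25, -3.3) = (0.675, 0.18)
Step 3: at (0.675, 0.18), ∇φ = (0.81, -1.305) → (0.675, 0.18) − 0.1·(0.81, -1.305) = (0.594, 0.3105)
Step 4: at (0.594, 0.3105), ∇φ = (0.2565, -0.54) → (0.594, 0.3105) − 0.1·(0.2565, -0.54) = (0.56835, 0.3645)
∂φ/∂s at (0.56835, 0.3645) = 0.0432

0.0432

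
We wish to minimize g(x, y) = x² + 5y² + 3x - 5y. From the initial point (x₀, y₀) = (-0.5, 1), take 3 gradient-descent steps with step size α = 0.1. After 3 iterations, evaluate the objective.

∇g = (2x + 3, 10y - 5)
(x₁, y₁) = (-0.5, 1) − 0.1·(2, 5) = (-0.7, 0.5)
(x₂, y₂) = (-0.7, 0.5) − 0.1·(1.6, 0) = (-0.86, 0.5)
(x₃, y₃) = (-0.86, 0.5) − 0.1·(1.28, 0) = (-0.988, 0.5)
g(-0.988, 0.5) = -3.237856

-3.237856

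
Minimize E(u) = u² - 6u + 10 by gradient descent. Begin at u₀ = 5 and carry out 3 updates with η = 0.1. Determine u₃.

4.024

E′(u) = 2u - 6
u₁ = 5 − 0.1·4 = 4.6
u₂ = 4.6 − 0.1·3.2 = 4.28
u₃ = 4.28 − 0.1·2.56 = 4.024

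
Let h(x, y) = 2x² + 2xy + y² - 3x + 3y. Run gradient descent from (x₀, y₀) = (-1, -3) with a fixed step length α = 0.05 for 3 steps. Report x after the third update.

∇h = (4x + 2y - 3, 2x + 2y + 3)
Step 1: at (-1, -3), ∇h = (-13, -5) → (-1, -3) − 0.05·(-13, -5) = (-0.35, -2.75)
Step 2: at (-0.35, -2.75), ∇h = (-9.9, -3.2) → (-0.35, -2.75) − 0.05·(-9.9, -3.2) = (0.145, -2.59)
Step 3: at (0.145, -2.59), ∇h = (-7.6, -1.89) → (0.145, -2.59) − 0.05·(-7.6, -1.89) = (0.525, -2.4955)
x = 0.525

0.525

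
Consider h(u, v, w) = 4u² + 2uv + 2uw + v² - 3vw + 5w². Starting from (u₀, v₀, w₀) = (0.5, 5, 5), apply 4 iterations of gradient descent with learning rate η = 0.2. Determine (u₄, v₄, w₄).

∇h = (8u + 2v + 2w, 2u + 2v - 3w, 2u - 3v + 10w)
Step 1: at (0.5, 5, 5), ∇h = (24, -4, 36) → (0.5, 5, 5) − 0.2·(24, -4, 36) = (-4.3, 5.8, -2.2)
Step 2: at (-4.3, 5.8, -2.2), ∇h = (-27.2, 9.6, -48) → (-4.3, 5.8, -2.2) − 0.2·(-27.2, 9.6, -48) = (1.14, 3.88, 7.4)
Step 3: at (1.14, 3.88, 7.4), ∇h = (31.68, -12.16, 64.64) → (1.14, 3.88, 7.4) − 0.2·(31.68, -12.16, 64.64) = (-5.196, 6.312, -5.528)
Step 4: at (-5.196, 6.312, -5.528), ∇h = (-40, 18.816, -84.608) → (-5.196, 6.312, -5.528) − 0.2·(-40, 18.816, -84.608) = (2.804, 2.5488, 11.3936)

(2.804, 2.5488, 11.3936)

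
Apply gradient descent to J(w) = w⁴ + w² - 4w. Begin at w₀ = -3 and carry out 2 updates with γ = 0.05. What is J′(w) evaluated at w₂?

-43.501570823008

J′(w) = 4w³ + 2w - 4
Step 1: J′(-3) = -118; w₁ = -3 − 0.05·(-118) = 2.9
Step 2: J′(2.9) = 99.356; w₂ = 2.9 − 0.05·99.356 = -2.0678
J′(w) at (-2.0678) = -43.501570823008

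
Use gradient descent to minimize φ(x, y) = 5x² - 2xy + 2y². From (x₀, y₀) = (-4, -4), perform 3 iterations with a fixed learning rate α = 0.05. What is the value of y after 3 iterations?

-2.652

∇φ = (10x - 2y, -2x + 4y)
Step 1: at (-4, -4), ∇φ = (-32, -8) → (-4, -4) − 0.05·(-32, -8) = (-2.4, -3.6)
Step 2: at (-2.4, -3.6), ∇φ = (-16.8, -9.6) → (-2.4, -3.6) − 0.05·(-16.8, -9.6) = (-1.56, -3.12)
Step 3: at (-1.56, -3.12), ∇φ = (-9.36, -9.36) → (-1.56, -3.12) − 0.05·(-9.36, -9.36) = (-1.092, -2.652)
y = -2.652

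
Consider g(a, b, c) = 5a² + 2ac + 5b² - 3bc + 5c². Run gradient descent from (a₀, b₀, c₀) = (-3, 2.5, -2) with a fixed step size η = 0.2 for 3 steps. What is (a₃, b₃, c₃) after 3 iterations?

∇g = (10a + 2c, 10b - 3c, 2a - 3b + 10c)
(a₁, b₁, c₁) = (-3, 2.5, -2) − 0.2·(-34, 31, -33.5) = (3.8, -3.7, 4.7)
(a₂, b₂, c₂) = (3.8, -3.7, 4.7) − 0.2·(47.4, -51.1, 65.7) = (-5.68, 6.52, -8.44)
(a₃, b₃, c₃) = (-5.68, 6.52, -8.44) − 0.2·(-73.68, 90.52, -115.32) = (9.056, -11.584, 14.624)

(9.056, -11.584, 14.624)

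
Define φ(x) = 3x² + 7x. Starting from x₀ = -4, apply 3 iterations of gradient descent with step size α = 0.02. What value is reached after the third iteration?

φ′(x) = 6x + 7
Step 1: φ′(-4) = -17; x₁ = -4 − 0.02·(-17) = -3.66
Step 2: φ′(-3.66) = -14.96; x₂ = -3.66 − 0.02·(-14.96) = -3.3608
Step 3: φ′(-3.3608) = -13.1648; x₃ = -3.3608 − 0.02·(-13.1648) = -3.097504

-3.097504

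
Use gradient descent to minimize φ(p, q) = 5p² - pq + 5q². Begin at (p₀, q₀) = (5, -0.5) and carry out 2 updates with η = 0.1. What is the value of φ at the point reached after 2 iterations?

0.012875

∇φ = (10p - q, -p + 10q)
Step 1: at (5, -0.5), ∇φ = (50.5, -10) → (5, -0.5) − 0.1·(50.5, -10) = (-0.05, 0.5)
Step 2: at (-0.05, 0.5), ∇φ = (-1, 5.05) → (-0.05, 0.5) − 0.1·(-1, 5.05) = (0.05, -0.005)
φ(0.05, -0.005) = 0.012875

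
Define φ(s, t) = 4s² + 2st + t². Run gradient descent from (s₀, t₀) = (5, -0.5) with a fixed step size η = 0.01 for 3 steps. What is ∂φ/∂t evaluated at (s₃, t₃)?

6.368232

∇φ = (8s + 2t, 2s + 2t)
(s₁, t₁) = (5, -0.5) − 0.01·(39, 9) = (4.61, -0.59)
(s₂, t₂) = (4.61, -0.59) − 0.01·(35.7, 8.04) = (4.253, -0.6704)
(s₃, t₃) = (4.253, -0.6704) − 0.01·(32.6832, 7.1652) = (3.926168, -0.742052)
∂φ/∂t at (3.926168, -0.742052) = 6.368232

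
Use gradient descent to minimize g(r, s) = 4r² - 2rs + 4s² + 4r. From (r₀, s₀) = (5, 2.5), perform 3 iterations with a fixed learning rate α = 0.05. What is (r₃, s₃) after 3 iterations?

(1.0485, 1.086)

∇g = (8r - 2s + 4, -2r + 8s)
(r₁, s₁) = (5, 2.5) − 0.05·(39, 10) = (3.05, 2)
(r₂, s₂) = (3.05, 2) − 0.05·(24.4, 9.9) = (1.83, 1.505)
(r₃, s₃) = (1.83, 1.505) − 0.05·(15.63, 8.38) = (1.0485, 1.086)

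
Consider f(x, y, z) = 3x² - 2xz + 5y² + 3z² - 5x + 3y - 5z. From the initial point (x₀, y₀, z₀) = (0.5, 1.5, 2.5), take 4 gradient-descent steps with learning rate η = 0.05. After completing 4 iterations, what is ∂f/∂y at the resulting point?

1.125

∇f = (6x - 2z - 5, 10y + 3, -2x + 6z - 5)
(x₁, y₁, z₁) = (0.5, 1.5, 2.5) − 0.05·(-7, 18, 9) = (0.85, 0.6, 2.05)
(x₂, y₂, z₂) = (0.85, 0.6, 2.05) − 0.05·(-4, 9, 5.6) = (1.05, 0.15, 1.77)
(x₃, y₃, z₃) = (1.05, 0.15, 1.77) − 0.05·(-2.24, 4.5, 3.52) = (1.162, -0.075, 1.594)
(x₄, y₄, z₄) = (1.162, -0.075, 1.594) − 0.05·(-1.216, 2.25, 2.24) = (1.2228, -0.1875, 1.482)
∂f/∂y at (1.2228, -0.1875, 1.482) = 1.125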